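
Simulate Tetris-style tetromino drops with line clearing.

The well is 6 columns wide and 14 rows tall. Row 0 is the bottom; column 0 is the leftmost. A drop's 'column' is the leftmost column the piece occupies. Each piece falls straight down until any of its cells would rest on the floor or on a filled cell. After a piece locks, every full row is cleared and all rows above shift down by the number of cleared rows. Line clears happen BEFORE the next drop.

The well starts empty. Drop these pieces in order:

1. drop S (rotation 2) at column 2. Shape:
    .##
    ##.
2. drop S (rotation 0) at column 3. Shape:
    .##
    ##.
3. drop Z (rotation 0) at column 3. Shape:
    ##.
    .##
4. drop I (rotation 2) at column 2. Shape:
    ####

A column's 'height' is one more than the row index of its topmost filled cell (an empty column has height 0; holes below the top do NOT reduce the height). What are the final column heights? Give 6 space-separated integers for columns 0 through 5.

Drop 1: S rot2 at col 2 lands with bottom-row=0; cleared 0 line(s) (total 0); column heights now [0 0 1 2 2 0], max=2
Drop 2: S rot0 at col 3 lands with bottom-row=2; cleared 0 line(s) (total 0); column heights now [0 0 1 3 4 4], max=4
Drop 3: Z rot0 at col 3 lands with bottom-row=4; cleared 0 line(s) (total 0); column heights now [0 0 1 6 6 5], max=6
Drop 4: I rot2 at col 2 lands with bottom-row=6; cleared 0 line(s) (total 0); column heights now [0 0 7 7 7 7], max=7

Answer: 0 0 7 7 7 7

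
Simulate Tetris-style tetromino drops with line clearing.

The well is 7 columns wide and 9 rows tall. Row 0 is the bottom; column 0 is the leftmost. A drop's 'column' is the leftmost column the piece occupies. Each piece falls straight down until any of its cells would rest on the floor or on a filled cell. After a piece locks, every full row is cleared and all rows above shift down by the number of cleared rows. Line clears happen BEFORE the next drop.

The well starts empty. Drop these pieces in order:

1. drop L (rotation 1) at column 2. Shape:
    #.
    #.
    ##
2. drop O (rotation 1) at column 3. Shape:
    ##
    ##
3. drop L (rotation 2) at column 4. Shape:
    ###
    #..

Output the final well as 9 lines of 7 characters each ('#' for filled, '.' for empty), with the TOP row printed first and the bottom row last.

Answer: .......
.......
.......
.......
....###
....#..
..###..
..###..
..##...

Derivation:
Drop 1: L rot1 at col 2 lands with bottom-row=0; cleared 0 line(s) (total 0); column heights now [0 0 3 1 0 0 0], max=3
Drop 2: O rot1 at col 3 lands with bottom-row=1; cleared 0 line(s) (total 0); column heights now [0 0 3 3 3 0 0], max=3
Drop 3: L rot2 at col 4 lands with bottom-row=3; cleared 0 line(s) (total 0); column heights now [0 0 3 3 5 5 5], max=5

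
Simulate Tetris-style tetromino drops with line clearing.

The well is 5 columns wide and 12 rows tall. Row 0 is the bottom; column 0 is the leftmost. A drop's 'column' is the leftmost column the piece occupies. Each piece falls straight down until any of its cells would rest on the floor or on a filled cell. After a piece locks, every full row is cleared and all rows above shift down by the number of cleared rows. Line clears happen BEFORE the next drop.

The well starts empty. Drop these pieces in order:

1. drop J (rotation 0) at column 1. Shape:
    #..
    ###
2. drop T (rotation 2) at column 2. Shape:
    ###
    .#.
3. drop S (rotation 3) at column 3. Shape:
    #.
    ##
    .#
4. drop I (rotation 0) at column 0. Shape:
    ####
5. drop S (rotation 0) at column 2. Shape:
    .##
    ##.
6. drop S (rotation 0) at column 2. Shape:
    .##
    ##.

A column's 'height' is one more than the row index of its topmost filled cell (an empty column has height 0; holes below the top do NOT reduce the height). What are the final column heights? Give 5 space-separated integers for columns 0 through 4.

Answer: 7 7 10 11 11

Derivation:
Drop 1: J rot0 at col 1 lands with bottom-row=0; cleared 0 line(s) (total 0); column heights now [0 2 1 1 0], max=2
Drop 2: T rot2 at col 2 lands with bottom-row=1; cleared 0 line(s) (total 0); column heights now [0 2 3 3 3], max=3
Drop 3: S rot3 at col 3 lands with bottom-row=3; cleared 0 line(s) (total 0); column heights now [0 2 3 6 5], max=6
Drop 4: I rot0 at col 0 lands with bottom-row=6; cleared 0 line(s) (total 0); column heights now [7 7 7 7 5], max=7
Drop 5: S rot0 at col 2 lands with bottom-row=7; cleared 0 line(s) (total 0); column heights now [7 7 8 9 9], max=9
Drop 6: S rot0 at col 2 lands with bottom-row=9; cleared 0 line(s) (total 0); column heights now [7 7 10 11 11], max=11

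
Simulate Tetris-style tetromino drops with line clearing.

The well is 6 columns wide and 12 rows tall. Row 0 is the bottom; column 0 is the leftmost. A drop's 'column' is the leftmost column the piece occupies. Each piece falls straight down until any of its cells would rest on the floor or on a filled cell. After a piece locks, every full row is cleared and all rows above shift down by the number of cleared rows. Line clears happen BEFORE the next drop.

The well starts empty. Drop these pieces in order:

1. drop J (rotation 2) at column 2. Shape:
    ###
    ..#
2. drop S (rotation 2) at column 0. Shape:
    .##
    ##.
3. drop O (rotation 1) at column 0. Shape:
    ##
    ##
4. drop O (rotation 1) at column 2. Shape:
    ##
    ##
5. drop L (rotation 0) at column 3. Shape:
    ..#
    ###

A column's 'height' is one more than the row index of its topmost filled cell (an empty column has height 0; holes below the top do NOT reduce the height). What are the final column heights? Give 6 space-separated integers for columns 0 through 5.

Drop 1: J rot2 at col 2 lands with bottom-row=0; cleared 0 line(s) (total 0); column heights now [0 0 2 2 2 0], max=2
Drop 2: S rot2 at col 0 lands with bottom-row=1; cleared 0 line(s) (total 0); column heights now [2 3 3 2 2 0], max=3
Drop 3: O rot1 at col 0 lands with bottom-row=3; cleared 0 line(s) (total 0); column heights now [5 5 3 2 2 0], max=5
Drop 4: O rot1 at col 2 lands with bottom-row=3; cleared 0 line(s) (total 0); column heights now [5 5 5 5 2 0], max=5
Drop 5: L rot0 at col 3 lands with bottom-row=5; cleared 0 line(s) (total 0); column heights now [5 5 5 6 6 7], max=7

Answer: 5 5 5 6 6 7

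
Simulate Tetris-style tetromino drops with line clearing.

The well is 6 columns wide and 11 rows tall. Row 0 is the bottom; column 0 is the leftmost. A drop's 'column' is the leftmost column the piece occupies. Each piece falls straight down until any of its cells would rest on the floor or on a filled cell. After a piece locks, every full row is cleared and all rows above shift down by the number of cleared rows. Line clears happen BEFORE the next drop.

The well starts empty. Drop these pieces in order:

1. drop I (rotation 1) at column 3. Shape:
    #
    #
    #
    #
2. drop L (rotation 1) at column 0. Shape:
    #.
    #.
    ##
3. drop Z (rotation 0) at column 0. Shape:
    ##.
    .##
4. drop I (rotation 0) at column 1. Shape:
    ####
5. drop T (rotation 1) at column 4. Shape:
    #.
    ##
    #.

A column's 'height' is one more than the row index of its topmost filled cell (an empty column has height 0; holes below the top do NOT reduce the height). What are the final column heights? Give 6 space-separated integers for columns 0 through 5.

Drop 1: I rot1 at col 3 lands with bottom-row=0; cleared 0 line(s) (total 0); column heights now [0 0 0 4 0 0], max=4
Drop 2: L rot1 at col 0 lands with bottom-row=0; cleared 0 line(s) (total 0); column heights now [3 1 0 4 0 0], max=4
Drop 3: Z rot0 at col 0 lands with bottom-row=2; cleared 0 line(s) (total 0); column heights now [4 4 3 4 0 0], max=4
Drop 4: I rot0 at col 1 lands with bottom-row=4; cleared 0 line(s) (total 0); column heights now [4 5 5 5 5 0], max=5
Drop 5: T rot1 at col 4 lands with bottom-row=5; cleared 0 line(s) (total 0); column heights now [4 5 5 5 8 7], max=8

Answer: 4 5 5 5 8 7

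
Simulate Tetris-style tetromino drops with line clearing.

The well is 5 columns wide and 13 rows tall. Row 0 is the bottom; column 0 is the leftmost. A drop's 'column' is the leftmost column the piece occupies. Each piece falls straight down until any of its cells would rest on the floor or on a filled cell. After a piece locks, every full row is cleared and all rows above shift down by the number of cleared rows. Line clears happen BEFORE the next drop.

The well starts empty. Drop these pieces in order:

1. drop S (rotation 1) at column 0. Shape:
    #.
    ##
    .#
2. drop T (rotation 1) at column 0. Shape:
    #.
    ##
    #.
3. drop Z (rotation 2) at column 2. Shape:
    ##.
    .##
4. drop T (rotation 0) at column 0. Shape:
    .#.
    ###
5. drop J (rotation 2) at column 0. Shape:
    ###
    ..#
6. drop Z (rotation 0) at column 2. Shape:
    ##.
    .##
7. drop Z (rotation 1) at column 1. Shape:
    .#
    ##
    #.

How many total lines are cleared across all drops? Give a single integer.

Drop 1: S rot1 at col 0 lands with bottom-row=0; cleared 0 line(s) (total 0); column heights now [3 2 0 0 0], max=3
Drop 2: T rot1 at col 0 lands with bottom-row=3; cleared 0 line(s) (total 0); column heights now [6 5 0 0 0], max=6
Drop 3: Z rot2 at col 2 lands with bottom-row=0; cleared 0 line(s) (total 0); column heights now [6 5 2 2 1], max=6
Drop 4: T rot0 at col 0 lands with bottom-row=6; cleared 0 line(s) (total 0); column heights now [7 8 7 2 1], max=8
Drop 5: J rot2 at col 0 lands with bottom-row=7; cleared 0 line(s) (total 0); column heights now [9 9 9 2 1], max=9
Drop 6: Z rot0 at col 2 lands with bottom-row=8; cleared 1 line(s) (total 1); column heights now [7 8 9 9 1], max=9
Drop 7: Z rot1 at col 1 lands with bottom-row=8; cleared 0 line(s) (total 1); column heights now [7 10 11 9 1], max=11

Answer: 1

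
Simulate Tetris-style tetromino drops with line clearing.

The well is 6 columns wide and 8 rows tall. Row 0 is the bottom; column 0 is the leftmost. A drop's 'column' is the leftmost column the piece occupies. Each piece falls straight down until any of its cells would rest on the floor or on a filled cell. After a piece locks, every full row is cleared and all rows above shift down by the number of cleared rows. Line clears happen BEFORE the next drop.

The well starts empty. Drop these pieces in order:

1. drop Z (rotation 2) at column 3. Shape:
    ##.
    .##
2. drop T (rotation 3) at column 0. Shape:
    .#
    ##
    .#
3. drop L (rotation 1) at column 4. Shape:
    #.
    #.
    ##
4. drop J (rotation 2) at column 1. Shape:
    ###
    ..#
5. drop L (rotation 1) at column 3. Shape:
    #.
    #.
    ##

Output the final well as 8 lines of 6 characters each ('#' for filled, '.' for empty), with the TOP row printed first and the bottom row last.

Answer: ...#..
...#..
...##.
....#.
.####.
.#.###
##.##.
.#..##

Derivation:
Drop 1: Z rot2 at col 3 lands with bottom-row=0; cleared 0 line(s) (total 0); column heights now [0 0 0 2 2 1], max=2
Drop 2: T rot3 at col 0 lands with bottom-row=0; cleared 0 line(s) (total 0); column heights now [2 3 0 2 2 1], max=3
Drop 3: L rot1 at col 4 lands with bottom-row=2; cleared 0 line(s) (total 0); column heights now [2 3 0 2 5 3], max=5
Drop 4: J rot2 at col 1 lands with bottom-row=2; cleared 0 line(s) (total 0); column heights now [2 4 4 4 5 3], max=5
Drop 5: L rot1 at col 3 lands with bottom-row=5; cleared 0 line(s) (total 0); column heights now [2 4 4 8 6 3], max=8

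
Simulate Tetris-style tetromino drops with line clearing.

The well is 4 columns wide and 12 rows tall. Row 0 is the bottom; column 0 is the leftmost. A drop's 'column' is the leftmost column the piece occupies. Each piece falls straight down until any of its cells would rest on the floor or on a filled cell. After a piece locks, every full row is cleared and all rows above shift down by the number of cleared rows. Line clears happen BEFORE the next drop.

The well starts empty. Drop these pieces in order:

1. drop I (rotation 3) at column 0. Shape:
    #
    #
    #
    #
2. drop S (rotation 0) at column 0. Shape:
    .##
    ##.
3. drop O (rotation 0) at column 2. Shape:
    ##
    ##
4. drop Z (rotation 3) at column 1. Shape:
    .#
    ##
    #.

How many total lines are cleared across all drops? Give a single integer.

Answer: 0

Derivation:
Drop 1: I rot3 at col 0 lands with bottom-row=0; cleared 0 line(s) (total 0); column heights now [4 0 0 0], max=4
Drop 2: S rot0 at col 0 lands with bottom-row=4; cleared 0 line(s) (total 0); column heights now [5 6 6 0], max=6
Drop 3: O rot0 at col 2 lands with bottom-row=6; cleared 0 line(s) (total 0); column heights now [5 6 8 8], max=8
Drop 4: Z rot3 at col 1 lands with bottom-row=7; cleared 0 line(s) (total 0); column heights now [5 9 10 8], max=10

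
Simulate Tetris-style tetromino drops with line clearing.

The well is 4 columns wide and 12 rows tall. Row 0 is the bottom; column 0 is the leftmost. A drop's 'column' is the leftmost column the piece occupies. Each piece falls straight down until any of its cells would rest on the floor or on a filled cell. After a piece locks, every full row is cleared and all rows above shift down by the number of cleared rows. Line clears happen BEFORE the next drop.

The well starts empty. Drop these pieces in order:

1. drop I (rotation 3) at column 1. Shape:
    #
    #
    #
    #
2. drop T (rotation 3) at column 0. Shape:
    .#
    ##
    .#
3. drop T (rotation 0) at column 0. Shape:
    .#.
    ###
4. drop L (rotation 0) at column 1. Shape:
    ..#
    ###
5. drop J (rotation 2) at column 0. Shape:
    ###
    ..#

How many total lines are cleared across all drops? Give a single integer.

Drop 1: I rot3 at col 1 lands with bottom-row=0; cleared 0 line(s) (total 0); column heights now [0 4 0 0], max=4
Drop 2: T rot3 at col 0 lands with bottom-row=4; cleared 0 line(s) (total 0); column heights now [6 7 0 0], max=7
Drop 3: T rot0 at col 0 lands with bottom-row=7; cleared 0 line(s) (total 0); column heights now [8 9 8 0], max=9
Drop 4: L rot0 at col 1 lands with bottom-row=9; cleared 0 line(s) (total 0); column heights now [8 10 10 11], max=11
Drop 5: J rot2 at col 0 lands with bottom-row=10; cleared 0 line(s) (total 0); column heights now [12 12 12 11], max=12

Answer: 0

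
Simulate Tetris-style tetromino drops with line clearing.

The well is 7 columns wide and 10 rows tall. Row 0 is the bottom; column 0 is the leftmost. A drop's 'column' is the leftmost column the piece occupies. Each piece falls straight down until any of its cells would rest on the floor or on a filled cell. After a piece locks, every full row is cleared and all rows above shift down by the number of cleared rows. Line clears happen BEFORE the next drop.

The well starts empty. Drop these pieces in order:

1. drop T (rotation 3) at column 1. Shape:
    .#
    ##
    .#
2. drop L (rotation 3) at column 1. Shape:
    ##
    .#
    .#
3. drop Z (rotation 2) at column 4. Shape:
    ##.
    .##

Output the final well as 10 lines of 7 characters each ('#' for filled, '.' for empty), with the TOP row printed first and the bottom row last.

Drop 1: T rot3 at col 1 lands with bottom-row=0; cleared 0 line(s) (total 0); column heights now [0 2 3 0 0 0 0], max=3
Drop 2: L rot3 at col 1 lands with bottom-row=3; cleared 0 line(s) (total 0); column heights now [0 6 6 0 0 0 0], max=6
Drop 3: Z rot2 at col 4 lands with bottom-row=0; cleared 0 line(s) (total 0); column heights now [0 6 6 0 2 2 1], max=6

Answer: .......
.......
.......
.......
.##....
..#....
..#....
..#....
.##.##.
..#..##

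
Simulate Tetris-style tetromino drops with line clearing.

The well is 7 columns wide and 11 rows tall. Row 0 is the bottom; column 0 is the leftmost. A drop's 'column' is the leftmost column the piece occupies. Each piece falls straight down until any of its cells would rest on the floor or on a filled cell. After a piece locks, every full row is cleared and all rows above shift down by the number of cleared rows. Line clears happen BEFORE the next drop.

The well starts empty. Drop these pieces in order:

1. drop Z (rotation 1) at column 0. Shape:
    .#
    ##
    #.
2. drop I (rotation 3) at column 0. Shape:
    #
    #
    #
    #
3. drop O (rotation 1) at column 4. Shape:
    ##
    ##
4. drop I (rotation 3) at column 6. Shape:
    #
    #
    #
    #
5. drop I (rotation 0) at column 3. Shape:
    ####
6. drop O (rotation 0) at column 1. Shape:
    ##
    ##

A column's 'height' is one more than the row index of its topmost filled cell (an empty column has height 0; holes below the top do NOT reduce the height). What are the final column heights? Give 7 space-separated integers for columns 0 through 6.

Drop 1: Z rot1 at col 0 lands with bottom-row=0; cleared 0 line(s) (total 0); column heights now [2 3 0 0 0 0 0], max=3
Drop 2: I rot3 at col 0 lands with bottom-row=2; cleared 0 line(s) (total 0); column heights now [6 3 0 0 0 0 0], max=6
Drop 3: O rot1 at col 4 lands with bottom-row=0; cleared 0 line(s) (total 0); column heights now [6 3 0 0 2 2 0], max=6
Drop 4: I rot3 at col 6 lands with bottom-row=0; cleared 0 line(s) (total 0); column heights now [6 3 0 0 2 2 4], max=6
Drop 5: I rot0 at col 3 lands with bottom-row=4; cleared 0 line(s) (total 0); column heights now [6 3 0 5 5 5 5], max=6
Drop 6: O rot0 at col 1 lands with bottom-row=3; cleared 1 line(s) (total 1); column heights now [5 4 4 0 2 2 4], max=5

Answer: 5 4 4 0 2 2 4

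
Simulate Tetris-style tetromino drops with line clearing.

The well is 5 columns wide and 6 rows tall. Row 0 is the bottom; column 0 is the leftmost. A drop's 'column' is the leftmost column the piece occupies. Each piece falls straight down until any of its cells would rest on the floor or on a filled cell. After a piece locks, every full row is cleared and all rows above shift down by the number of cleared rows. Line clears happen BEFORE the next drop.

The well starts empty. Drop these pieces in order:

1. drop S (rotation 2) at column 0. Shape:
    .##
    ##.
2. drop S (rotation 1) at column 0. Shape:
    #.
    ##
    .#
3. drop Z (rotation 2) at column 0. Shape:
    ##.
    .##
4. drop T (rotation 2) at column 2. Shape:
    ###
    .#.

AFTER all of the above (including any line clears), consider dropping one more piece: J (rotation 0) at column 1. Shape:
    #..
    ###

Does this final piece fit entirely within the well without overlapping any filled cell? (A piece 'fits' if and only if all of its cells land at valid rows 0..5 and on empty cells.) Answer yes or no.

Drop 1: S rot2 at col 0 lands with bottom-row=0; cleared 0 line(s) (total 0); column heights now [1 2 2 0 0], max=2
Drop 2: S rot1 at col 0 lands with bottom-row=2; cleared 0 line(s) (total 0); column heights now [5 4 2 0 0], max=5
Drop 3: Z rot2 at col 0 lands with bottom-row=4; cleared 0 line(s) (total 0); column heights now [6 6 5 0 0], max=6
Drop 4: T rot2 at col 2 lands with bottom-row=4; cleared 1 line(s) (total 1); column heights now [5 5 5 5 0], max=5
Test piece J rot0 at col 1 (width 3): heights before test = [5 5 5 5 0]; fits = False

Answer: no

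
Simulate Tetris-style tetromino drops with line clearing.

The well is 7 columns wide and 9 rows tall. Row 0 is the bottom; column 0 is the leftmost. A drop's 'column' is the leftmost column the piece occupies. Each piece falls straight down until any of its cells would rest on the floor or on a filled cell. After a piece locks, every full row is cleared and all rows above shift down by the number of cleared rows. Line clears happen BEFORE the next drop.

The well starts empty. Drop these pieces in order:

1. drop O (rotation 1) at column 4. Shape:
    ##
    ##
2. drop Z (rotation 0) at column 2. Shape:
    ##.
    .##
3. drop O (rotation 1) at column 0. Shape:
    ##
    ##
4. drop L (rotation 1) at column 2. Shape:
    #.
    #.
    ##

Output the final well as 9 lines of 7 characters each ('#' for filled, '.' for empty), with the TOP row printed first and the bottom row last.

Answer: .......
.......
..#....
..#....
..##...
..##...
...##..
##..##.
##..##.

Derivation:
Drop 1: O rot1 at col 4 lands with bottom-row=0; cleared 0 line(s) (total 0); column heights now [0 0 0 0 2 2 0], max=2
Drop 2: Z rot0 at col 2 lands with bottom-row=2; cleared 0 line(s) (total 0); column heights now [0 0 4 4 3 2 0], max=4
Drop 3: O rot1 at col 0 lands with bottom-row=0; cleared 0 line(s) (total 0); column heights now [2 2 4 4 3 2 0], max=4
Drop 4: L rot1 at col 2 lands with bottom-row=4; cleared 0 line(s) (total 0); column heights now [2 2 7 5 3 2 0], max=7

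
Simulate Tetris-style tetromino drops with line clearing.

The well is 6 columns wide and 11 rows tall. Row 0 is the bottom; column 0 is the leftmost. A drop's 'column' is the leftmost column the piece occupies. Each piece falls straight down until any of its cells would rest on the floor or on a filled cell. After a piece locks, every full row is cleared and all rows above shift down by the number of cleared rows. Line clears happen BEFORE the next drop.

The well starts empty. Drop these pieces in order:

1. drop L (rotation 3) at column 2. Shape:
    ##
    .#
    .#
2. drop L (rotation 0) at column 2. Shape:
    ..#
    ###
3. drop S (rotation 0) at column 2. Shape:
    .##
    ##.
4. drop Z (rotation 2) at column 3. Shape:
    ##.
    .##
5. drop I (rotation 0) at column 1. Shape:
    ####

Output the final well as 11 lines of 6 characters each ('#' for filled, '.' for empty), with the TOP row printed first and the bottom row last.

Answer: ......
......
.####.
...##.
....##
...##.
..###.
..###.
..##..
...#..
...#..

Derivation:
Drop 1: L rot3 at col 2 lands with bottom-row=0; cleared 0 line(s) (total 0); column heights now [0 0 3 3 0 0], max=3
Drop 2: L rot0 at col 2 lands with bottom-row=3; cleared 0 line(s) (total 0); column heights now [0 0 4 4 5 0], max=5
Drop 3: S rot0 at col 2 lands with bottom-row=4; cleared 0 line(s) (total 0); column heights now [0 0 5 6 6 0], max=6
Drop 4: Z rot2 at col 3 lands with bottom-row=6; cleared 0 line(s) (total 0); column heights now [0 0 5 8 8 7], max=8
Drop 5: I rot0 at col 1 lands with bottom-row=8; cleared 0 line(s) (total 0); column heights now [0 9 9 9 9 7], max=9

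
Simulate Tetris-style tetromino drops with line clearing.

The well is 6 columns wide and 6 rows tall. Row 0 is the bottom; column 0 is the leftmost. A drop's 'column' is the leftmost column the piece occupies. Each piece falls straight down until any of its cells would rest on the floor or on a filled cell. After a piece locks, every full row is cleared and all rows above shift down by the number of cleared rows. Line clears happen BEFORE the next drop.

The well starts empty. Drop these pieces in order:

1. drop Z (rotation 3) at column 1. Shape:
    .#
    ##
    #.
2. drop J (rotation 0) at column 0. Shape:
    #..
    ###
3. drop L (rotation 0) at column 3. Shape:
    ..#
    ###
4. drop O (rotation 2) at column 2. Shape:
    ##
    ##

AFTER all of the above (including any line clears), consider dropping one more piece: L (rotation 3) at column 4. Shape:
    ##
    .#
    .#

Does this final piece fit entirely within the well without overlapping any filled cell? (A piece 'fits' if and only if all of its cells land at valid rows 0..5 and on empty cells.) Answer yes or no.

Answer: yes

Derivation:
Drop 1: Z rot3 at col 1 lands with bottom-row=0; cleared 0 line(s) (total 0); column heights now [0 2 3 0 0 0], max=3
Drop 2: J rot0 at col 0 lands with bottom-row=3; cleared 0 line(s) (total 0); column heights now [5 4 4 0 0 0], max=5
Drop 3: L rot0 at col 3 lands with bottom-row=0; cleared 0 line(s) (total 0); column heights now [5 4 4 1 1 2], max=5
Drop 4: O rot2 at col 2 lands with bottom-row=4; cleared 0 line(s) (total 0); column heights now [5 4 6 6 1 2], max=6
Test piece L rot3 at col 4 (width 2): heights before test = [5 4 6 6 1 2]; fits = True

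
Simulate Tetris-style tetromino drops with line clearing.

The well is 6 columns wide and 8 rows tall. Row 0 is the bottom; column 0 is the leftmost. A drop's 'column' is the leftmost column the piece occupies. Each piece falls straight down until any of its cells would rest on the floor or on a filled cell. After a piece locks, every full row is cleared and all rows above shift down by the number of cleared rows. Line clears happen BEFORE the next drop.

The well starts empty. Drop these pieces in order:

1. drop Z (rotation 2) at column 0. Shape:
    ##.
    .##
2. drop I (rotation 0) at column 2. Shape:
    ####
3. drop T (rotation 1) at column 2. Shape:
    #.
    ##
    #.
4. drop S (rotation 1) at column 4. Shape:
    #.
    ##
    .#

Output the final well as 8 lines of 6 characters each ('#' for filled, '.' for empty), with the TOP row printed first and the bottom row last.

Answer: ......
......
......
......
..#...
..###.
..#.##
.##..#

Derivation:
Drop 1: Z rot2 at col 0 lands with bottom-row=0; cleared 0 line(s) (total 0); column heights now [2 2 1 0 0 0], max=2
Drop 2: I rot0 at col 2 lands with bottom-row=1; cleared 1 line(s) (total 1); column heights now [0 1 1 0 0 0], max=1
Drop 3: T rot1 at col 2 lands with bottom-row=1; cleared 0 line(s) (total 1); column heights now [0 1 4 3 0 0], max=4
Drop 4: S rot1 at col 4 lands with bottom-row=0; cleared 0 line(s) (total 1); column heights now [0 1 4 3 3 2], max=4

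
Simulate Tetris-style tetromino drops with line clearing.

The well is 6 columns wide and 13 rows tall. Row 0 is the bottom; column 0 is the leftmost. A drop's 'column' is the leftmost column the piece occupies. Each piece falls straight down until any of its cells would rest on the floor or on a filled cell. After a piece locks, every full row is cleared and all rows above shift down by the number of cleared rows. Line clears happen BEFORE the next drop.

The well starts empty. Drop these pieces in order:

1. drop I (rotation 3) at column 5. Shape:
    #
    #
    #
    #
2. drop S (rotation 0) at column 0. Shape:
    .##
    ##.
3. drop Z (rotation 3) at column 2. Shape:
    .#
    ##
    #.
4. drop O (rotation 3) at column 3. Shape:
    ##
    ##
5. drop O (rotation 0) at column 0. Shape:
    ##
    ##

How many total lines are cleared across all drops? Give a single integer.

Answer: 0

Derivation:
Drop 1: I rot3 at col 5 lands with bottom-row=0; cleared 0 line(s) (total 0); column heights now [0 0 0 0 0 4], max=4
Drop 2: S rot0 at col 0 lands with bottom-row=0; cleared 0 line(s) (total 0); column heights now [1 2 2 0 0 4], max=4
Drop 3: Z rot3 at col 2 lands with bottom-row=2; cleared 0 line(s) (total 0); column heights now [1 2 4 5 0 4], max=5
Drop 4: O rot3 at col 3 lands with bottom-row=5; cleared 0 line(s) (total 0); column heights now [1 2 4 7 7 4], max=7
Drop 5: O rot0 at col 0 lands with bottom-row=2; cleared 0 line(s) (total 0); column heights now [4 4 4 7 7 4], max=7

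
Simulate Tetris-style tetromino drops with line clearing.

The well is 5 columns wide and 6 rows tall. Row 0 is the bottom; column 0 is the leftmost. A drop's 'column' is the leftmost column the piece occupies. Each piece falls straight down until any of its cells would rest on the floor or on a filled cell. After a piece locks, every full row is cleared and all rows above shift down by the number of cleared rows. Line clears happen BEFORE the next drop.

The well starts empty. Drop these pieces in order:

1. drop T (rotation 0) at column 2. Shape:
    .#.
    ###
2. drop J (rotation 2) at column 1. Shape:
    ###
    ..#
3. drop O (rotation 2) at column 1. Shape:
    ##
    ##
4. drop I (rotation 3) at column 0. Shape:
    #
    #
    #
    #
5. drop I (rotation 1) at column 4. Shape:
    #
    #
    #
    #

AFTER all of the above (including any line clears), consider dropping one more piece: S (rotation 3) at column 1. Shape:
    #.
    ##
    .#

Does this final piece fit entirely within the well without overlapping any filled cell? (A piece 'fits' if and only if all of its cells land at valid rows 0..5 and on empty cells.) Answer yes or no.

Drop 1: T rot0 at col 2 lands with bottom-row=0; cleared 0 line(s) (total 0); column heights now [0 0 1 2 1], max=2
Drop 2: J rot2 at col 1 lands with bottom-row=2; cleared 0 line(s) (total 0); column heights now [0 4 4 4 1], max=4
Drop 3: O rot2 at col 1 lands with bottom-row=4; cleared 0 line(s) (total 0); column heights now [0 6 6 4 1], max=6
Drop 4: I rot3 at col 0 lands with bottom-row=0; cleared 0 line(s) (total 0); column heights now [4 6 6 4 1], max=6
Drop 5: I rot1 at col 4 lands with bottom-row=1; cleared 1 line(s) (total 1); column heights now [3 5 5 3 4], max=5
Test piece S rot3 at col 1 (width 2): heights before test = [3 5 5 3 4]; fits = False

Answer: no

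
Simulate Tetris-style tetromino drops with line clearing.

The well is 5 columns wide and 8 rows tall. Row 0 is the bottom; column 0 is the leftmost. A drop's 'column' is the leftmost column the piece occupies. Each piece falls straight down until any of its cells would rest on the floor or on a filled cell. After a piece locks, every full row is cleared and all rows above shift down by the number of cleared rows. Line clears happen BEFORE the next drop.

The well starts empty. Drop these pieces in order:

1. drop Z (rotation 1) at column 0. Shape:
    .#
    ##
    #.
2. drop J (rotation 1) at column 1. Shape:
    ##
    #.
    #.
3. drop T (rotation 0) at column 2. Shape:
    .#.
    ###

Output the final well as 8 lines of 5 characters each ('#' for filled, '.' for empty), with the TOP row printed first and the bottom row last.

Answer: ...#.
..###
.##..
.#...
.#...
.#...
##...
#....

Derivation:
Drop 1: Z rot1 at col 0 lands with bottom-row=0; cleared 0 line(s) (total 0); column heights now [2 3 0 0 0], max=3
Drop 2: J rot1 at col 1 lands with bottom-row=3; cleared 0 line(s) (total 0); column heights now [2 6 6 0 0], max=6
Drop 3: T rot0 at col 2 lands with bottom-row=6; cleared 0 line(s) (total 0); column heights now [2 6 7 8 7], max=8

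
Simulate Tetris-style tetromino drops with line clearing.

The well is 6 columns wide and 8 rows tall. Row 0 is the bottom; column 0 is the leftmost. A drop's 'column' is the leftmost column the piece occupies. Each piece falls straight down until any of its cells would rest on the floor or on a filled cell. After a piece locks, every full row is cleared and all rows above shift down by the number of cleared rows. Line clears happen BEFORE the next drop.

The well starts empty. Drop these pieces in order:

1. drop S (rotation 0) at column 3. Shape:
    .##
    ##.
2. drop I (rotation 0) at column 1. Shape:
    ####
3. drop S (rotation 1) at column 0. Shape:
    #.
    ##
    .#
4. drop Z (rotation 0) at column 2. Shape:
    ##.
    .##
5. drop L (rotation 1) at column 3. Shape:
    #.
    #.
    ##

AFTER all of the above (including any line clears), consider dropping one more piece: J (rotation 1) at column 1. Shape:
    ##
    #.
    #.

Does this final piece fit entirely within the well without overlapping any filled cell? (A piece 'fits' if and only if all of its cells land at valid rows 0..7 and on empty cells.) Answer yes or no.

Answer: yes

Derivation:
Drop 1: S rot0 at col 3 lands with bottom-row=0; cleared 0 line(s) (total 0); column heights now [0 0 0 1 2 2], max=2
Drop 2: I rot0 at col 1 lands with bottom-row=2; cleared 0 line(s) (total 0); column heights now [0 3 3 3 3 2], max=3
Drop 3: S rot1 at col 0 lands with bottom-row=3; cleared 0 line(s) (total 0); column heights now [6 5 3 3 3 2], max=6
Drop 4: Z rot0 at col 2 lands with bottom-row=3; cleared 0 line(s) (total 0); column heights now [6 5 5 5 4 2], max=6
Drop 5: L rot1 at col 3 lands with bottom-row=5; cleared 0 line(s) (total 0); column heights now [6 5 5 8 6 2], max=8
Test piece J rot1 at col 1 (width 2): heights before test = [6 5 5 8 6 2]; fits = True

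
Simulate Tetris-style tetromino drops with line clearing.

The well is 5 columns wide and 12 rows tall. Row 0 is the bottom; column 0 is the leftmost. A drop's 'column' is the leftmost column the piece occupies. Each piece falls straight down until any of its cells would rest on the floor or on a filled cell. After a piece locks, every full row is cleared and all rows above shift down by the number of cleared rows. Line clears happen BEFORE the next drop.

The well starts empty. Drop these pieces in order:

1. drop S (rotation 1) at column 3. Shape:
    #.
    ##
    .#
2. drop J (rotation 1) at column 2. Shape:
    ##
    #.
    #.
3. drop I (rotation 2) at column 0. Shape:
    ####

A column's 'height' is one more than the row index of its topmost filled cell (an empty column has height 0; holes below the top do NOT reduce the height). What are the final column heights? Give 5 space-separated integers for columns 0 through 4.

Answer: 5 5 5 5 2

Derivation:
Drop 1: S rot1 at col 3 lands with bottom-row=0; cleared 0 line(s) (total 0); column heights now [0 0 0 3 2], max=3
Drop 2: J rot1 at col 2 lands with bottom-row=1; cleared 0 line(s) (total 0); column heights now [0 0 4 4 2], max=4
Drop 3: I rot2 at col 0 lands with bottom-row=4; cleared 0 line(s) (total 0); column heights now [5 5 5 5 2], max=5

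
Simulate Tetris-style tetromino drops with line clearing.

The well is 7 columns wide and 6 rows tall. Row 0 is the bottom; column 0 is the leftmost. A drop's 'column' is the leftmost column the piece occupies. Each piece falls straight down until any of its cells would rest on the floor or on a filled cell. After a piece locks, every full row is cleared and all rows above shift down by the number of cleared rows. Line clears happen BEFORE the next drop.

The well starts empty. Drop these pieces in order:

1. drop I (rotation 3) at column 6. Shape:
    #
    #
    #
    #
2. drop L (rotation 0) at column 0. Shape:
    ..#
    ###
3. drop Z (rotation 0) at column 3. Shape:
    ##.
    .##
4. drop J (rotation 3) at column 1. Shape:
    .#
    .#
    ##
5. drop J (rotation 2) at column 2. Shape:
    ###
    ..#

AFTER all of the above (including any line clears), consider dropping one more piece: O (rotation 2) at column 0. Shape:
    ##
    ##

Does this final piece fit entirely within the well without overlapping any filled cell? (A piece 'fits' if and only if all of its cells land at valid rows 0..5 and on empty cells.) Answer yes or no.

Answer: yes

Derivation:
Drop 1: I rot3 at col 6 lands with bottom-row=0; cleared 0 line(s) (total 0); column heights now [0 0 0 0 0 0 4], max=4
Drop 2: L rot0 at col 0 lands with bottom-row=0; cleared 0 line(s) (total 0); column heights now [1 1 2 0 0 0 4], max=4
Drop 3: Z rot0 at col 3 lands with bottom-row=0; cleared 0 line(s) (total 0); column heights now [1 1 2 2 2 1 4], max=4
Drop 4: J rot3 at col 1 lands with bottom-row=2; cleared 0 line(s) (total 0); column heights now [1 3 5 2 2 1 4], max=5
Drop 5: J rot2 at col 2 lands with bottom-row=4; cleared 0 line(s) (total 0); column heights now [1 3 6 6 6 1 4], max=6
Test piece O rot2 at col 0 (width 2): heights before test = [1 3 6 6 6 1 4]; fits = True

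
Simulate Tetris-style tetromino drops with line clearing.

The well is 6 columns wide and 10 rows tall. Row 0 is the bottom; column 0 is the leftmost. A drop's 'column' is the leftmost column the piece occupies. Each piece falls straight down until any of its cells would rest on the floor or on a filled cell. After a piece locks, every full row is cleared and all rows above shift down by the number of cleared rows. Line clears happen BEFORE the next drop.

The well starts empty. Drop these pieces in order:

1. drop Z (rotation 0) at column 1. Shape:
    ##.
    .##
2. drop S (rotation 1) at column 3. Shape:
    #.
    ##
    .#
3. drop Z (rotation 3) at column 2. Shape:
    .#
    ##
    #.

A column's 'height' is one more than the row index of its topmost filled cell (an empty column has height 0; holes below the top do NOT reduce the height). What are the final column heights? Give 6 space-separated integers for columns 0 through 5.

Answer: 0 2 4 5 2 0

Derivation:
Drop 1: Z rot0 at col 1 lands with bottom-row=0; cleared 0 line(s) (total 0); column heights now [0 2 2 1 0 0], max=2
Drop 2: S rot1 at col 3 lands with bottom-row=0; cleared 0 line(s) (total 0); column heights now [0 2 2 3 2 0], max=3
Drop 3: Z rot3 at col 2 lands with bottom-row=2; cleared 0 line(s) (total 0); column heights now [0 2 4 5 2 0], max=5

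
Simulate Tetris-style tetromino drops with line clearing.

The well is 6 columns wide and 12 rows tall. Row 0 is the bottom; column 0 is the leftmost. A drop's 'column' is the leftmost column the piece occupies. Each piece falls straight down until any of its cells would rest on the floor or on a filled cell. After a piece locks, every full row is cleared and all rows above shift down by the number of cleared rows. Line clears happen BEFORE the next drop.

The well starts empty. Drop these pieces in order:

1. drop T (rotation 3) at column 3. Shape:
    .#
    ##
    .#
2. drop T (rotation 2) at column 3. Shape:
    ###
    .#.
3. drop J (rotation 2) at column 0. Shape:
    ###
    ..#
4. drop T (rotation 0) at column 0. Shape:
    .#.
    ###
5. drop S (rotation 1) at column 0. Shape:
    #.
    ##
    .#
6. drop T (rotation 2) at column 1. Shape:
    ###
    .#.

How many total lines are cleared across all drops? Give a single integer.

Answer: 0

Derivation:
Drop 1: T rot3 at col 3 lands with bottom-row=0; cleared 0 line(s) (total 0); column heights now [0 0 0 2 3 0], max=3
Drop 2: T rot2 at col 3 lands with bottom-row=3; cleared 0 line(s) (total 0); column heights now [0 0 0 5 5 5], max=5
Drop 3: J rot2 at col 0 lands with bottom-row=0; cleared 0 line(s) (total 0); column heights now [2 2 2 5 5 5], max=5
Drop 4: T rot0 at col 0 lands with bottom-row=2; cleared 0 line(s) (total 0); column heights now [3 4 3 5 5 5], max=5
Drop 5: S rot1 at col 0 lands with bottom-row=4; cleared 0 line(s) (total 0); column heights now [7 6 3 5 5 5], max=7
Drop 6: T rot2 at col 1 lands with bottom-row=5; cleared 0 line(s) (total 0); column heights now [7 7 7 7 5 5], max=7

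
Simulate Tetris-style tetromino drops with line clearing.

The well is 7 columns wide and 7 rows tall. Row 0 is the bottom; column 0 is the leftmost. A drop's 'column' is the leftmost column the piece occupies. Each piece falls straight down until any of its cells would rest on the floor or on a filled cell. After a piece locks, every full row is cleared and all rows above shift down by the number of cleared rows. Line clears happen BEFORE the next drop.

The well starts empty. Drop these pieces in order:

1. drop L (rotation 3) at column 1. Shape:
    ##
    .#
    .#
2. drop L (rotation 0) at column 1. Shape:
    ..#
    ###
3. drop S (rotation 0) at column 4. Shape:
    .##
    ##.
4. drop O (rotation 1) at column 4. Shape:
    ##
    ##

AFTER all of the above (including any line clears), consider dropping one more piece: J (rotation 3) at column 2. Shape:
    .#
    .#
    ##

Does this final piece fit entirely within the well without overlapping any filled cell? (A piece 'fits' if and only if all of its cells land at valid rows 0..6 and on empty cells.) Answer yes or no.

Drop 1: L rot3 at col 1 lands with bottom-row=0; cleared 0 line(s) (total 0); column heights now [0 3 3 0 0 0 0], max=3
Drop 2: L rot0 at col 1 lands with bottom-row=3; cleared 0 line(s) (total 0); column heights now [0 4 4 5 0 0 0], max=5
Drop 3: S rot0 at col 4 lands with bottom-row=0; cleared 0 line(s) (total 0); column heights now [0 4 4 5 1 2 2], max=5
Drop 4: O rot1 at col 4 lands with bottom-row=2; cleared 0 line(s) (total 0); column heights now [0 4 4 5 4 4 2], max=5
Test piece J rot3 at col 2 (width 2): heights before test = [0 4 4 5 4 4 2]; fits = False

Answer: no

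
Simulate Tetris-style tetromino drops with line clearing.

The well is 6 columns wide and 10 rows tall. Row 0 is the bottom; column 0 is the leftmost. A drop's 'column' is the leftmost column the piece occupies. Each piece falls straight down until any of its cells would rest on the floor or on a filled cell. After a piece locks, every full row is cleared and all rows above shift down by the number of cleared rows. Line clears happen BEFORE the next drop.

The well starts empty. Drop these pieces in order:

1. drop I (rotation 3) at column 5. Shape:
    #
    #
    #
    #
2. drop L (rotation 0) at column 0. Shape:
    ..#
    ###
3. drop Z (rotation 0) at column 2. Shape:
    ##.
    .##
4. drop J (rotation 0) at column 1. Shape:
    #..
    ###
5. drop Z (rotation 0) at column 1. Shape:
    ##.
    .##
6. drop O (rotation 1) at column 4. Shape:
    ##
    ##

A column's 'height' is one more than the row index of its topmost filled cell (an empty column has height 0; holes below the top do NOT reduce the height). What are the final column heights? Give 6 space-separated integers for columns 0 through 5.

Drop 1: I rot3 at col 5 lands with bottom-row=0; cleared 0 line(s) (total 0); column heights now [0 0 0 0 0 4], max=4
Drop 2: L rot0 at col 0 lands with bottom-row=0; cleared 0 line(s) (total 0); column heights now [1 1 2 0 0 4], max=4
Drop 3: Z rot0 at col 2 lands with bottom-row=1; cleared 0 line(s) (total 0); column heights now [1 1 3 3 2 4], max=4
Drop 4: J rot0 at col 1 lands with bottom-row=3; cleared 0 line(s) (total 0); column heights now [1 5 4 4 2 4], max=5
Drop 5: Z rot0 at col 1 lands with bottom-row=4; cleared 0 line(s) (total 0); column heights now [1 6 6 5 2 4], max=6
Drop 6: O rot1 at col 4 lands with bottom-row=4; cleared 0 line(s) (total 0); column heights now [1 6 6 5 6 6], max=6

Answer: 1 6 6 5 6 6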